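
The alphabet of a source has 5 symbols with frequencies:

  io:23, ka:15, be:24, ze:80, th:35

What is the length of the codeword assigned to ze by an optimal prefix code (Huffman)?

1

Repeatedly merge the two smallest:
ka(15) + io(23) → 38
be(24) + th(35) → 59
38 + 59 → 97
ze(80) + 97 → 177
ze sits one level below the root: a 1-bit codeword.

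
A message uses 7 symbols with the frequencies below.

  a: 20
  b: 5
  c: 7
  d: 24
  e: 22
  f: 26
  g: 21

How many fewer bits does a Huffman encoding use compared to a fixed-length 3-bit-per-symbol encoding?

Fixed-length: 3 bits × 125 symbols = 375 bits.
Huffman merges:
b(5) + c(7) → 12
12 + a(20) → 32
g(21) + e(22) → 43
d(24) + f(26) → 50
32 + 43 → 75
50 + 75 → 125
Huffman total = 12 + 32 + 43 + 50 + 75 + 125 = 337 bits.
Saving = 375 − 337 = 38 bits.

38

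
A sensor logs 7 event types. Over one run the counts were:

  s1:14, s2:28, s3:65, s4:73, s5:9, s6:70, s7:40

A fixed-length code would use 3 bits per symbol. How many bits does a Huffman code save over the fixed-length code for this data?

134

Fixed-length: 3 bits × 299 symbols = 897 bits.
Huffman merges:
s5(9) + s1(14) → 23
23 + s2(28) → 51
s7(40) + 51 → 91
s3(65) + s6(70) → 135
s4(73) + 91 → 164
135 + 164 → 299
Huffman total = 23 + 51 + 91 + 135 + 164 + 299 = 763 bits.
Saving = 897 − 763 = 134 bits.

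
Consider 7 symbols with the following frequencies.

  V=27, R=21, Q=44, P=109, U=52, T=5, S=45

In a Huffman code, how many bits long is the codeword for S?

Repeatedly merge the two smallest:
merge T(5) and R(21): 26
merge 26 and V(27): 53
merge Q(44) and S(45): 89
merge U(52) and 53: 105
merge 89 and 105: 194
merge P(109) and 194: 303
The subtree containing S is merged 3 times, so code length = 3.

3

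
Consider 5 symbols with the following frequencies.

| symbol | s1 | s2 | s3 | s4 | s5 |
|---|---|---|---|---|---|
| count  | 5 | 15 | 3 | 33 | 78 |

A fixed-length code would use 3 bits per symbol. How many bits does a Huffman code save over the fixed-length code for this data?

181

Fixed-length: 3 bits × 134 symbols = 402 bits.
Huffman merges:
merge s3(3) and s1(5): 8
merge 8 and s2(15): 23
merge 23 and s4(33): 56
merge 56 and s5(78): 134
Huffman total = 8 + 23 + 56 + 134 = 221 bits.
Saving = 402 − 221 = 181 bits.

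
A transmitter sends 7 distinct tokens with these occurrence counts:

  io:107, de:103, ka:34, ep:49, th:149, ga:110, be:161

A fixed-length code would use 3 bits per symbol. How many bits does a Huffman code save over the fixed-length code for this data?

Fixed-length: 3 bits × 713 symbols = 2139 bits.
Huffman merges:
ka(34) + ep(49) → 83
83 + de(103) → 186
io(107) + ga(110) → 217
th(149) + be(161) → 310
186 + 217 → 403
310 + 403 → 713
Huffman total = 83 + 186 + 217 + 310 + 403 + 713 = 1912 bits.
Saving = 2139 − 1912 = 227 bits.

227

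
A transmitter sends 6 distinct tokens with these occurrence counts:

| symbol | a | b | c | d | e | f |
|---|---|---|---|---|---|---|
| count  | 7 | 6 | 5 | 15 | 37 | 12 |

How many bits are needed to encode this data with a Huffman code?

Merge the two smallest weights repeatedly:
c(5) + b(6) → 11
a(7) + 11 → 18
f(12) + d(15) → 27
18 + 27 → 45
e(37) + 45 → 82
Total encoded bits = sum of merged weights = 11 + 18 + 27 + 45 + 82 = 183.

183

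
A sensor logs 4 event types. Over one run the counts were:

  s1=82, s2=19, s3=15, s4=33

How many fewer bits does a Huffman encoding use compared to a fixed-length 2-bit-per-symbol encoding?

Fixed-length: 2 bits × 149 symbols = 298 bits.
Huffman merges:
s3(15) + s2(19) → 34
s4(33) + 34 → 67
67 + s1(82) → 149
Huffman total = 34 + 67 + 149 = 250 bits.
Saving = 298 − 250 = 48 bits.

48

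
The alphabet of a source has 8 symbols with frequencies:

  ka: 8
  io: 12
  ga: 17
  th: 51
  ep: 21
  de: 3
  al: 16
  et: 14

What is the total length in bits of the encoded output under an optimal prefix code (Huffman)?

Merge the two smallest weights repeatedly:
combine de(3), ka(8) → 11
combine 11, io(12) → 23
combine et(14), al(16) → 30
combine ga(17), ep(21) → 38
combine 23, 30 → 53
combine 38, th(51) → 89
combine 53, 89 → 142
The encoded length is the sum of every internal node's weight: 11 + 23 + 30 + 38 + 53 + 89 + 142 = 386 bits.

386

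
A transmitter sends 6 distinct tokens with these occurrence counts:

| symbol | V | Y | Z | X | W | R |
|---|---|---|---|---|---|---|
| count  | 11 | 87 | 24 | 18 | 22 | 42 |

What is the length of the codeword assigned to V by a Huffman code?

4

Huffman merges, smallest pair first:
V(11) + X(18) → 29
W(22) + Z(24) → 46
29 + R(42) → 71
46 + 71 → 117
Y(87) + 117 → 204
The subtree containing V is merged 4 times, so code length = 4.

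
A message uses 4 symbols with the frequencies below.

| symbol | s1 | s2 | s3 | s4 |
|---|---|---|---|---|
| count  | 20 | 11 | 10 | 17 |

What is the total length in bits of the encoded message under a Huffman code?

116

Build the Huffman tree bottom-up:
combine s3(10), s2(11) → 21
combine s4(17), s1(20) → 37
combine 21, 37 → 58
Total encoded bits = sum of merged weights = 21 + 37 + 58 = 116.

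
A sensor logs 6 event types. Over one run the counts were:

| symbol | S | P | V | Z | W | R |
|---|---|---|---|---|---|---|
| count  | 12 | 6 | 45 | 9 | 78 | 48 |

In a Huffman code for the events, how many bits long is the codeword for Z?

Repeatedly merge the two smallest:
combine P(6), Z(9) → 15
combine S(12), 15 → 27
combine 27, V(45) → 72
combine R(48), 72 → 120
combine W(78), 120 → 198
Z's leaf is at depth 5, giving a 5-bit codeword.

5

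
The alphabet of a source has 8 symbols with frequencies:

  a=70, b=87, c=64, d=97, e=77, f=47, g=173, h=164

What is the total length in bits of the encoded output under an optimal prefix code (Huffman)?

2258

Build the Huffman tree bottom-up:
f(47) + c(64) → 111
a(70) + e(77) → 147
b(87) + d(97) → 184
111 + 147 → 258
h(164) + g(173) → 337
184 + 258 → 442
337 + 442 → 779
Total encoded bits = sum of merged weights = 111 + 147 + 184 + 258 + 337 + 442 + 779 = 2258.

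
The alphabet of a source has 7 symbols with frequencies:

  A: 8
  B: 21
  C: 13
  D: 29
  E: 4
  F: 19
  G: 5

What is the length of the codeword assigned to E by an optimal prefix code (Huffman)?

Repeatedly merge the two smallest:
merge E(4) and G(5): 9
merge A(8) and 9: 17
merge C(13) and 17: 30
merge F(19) and B(21): 40
merge D(29) and 30: 59
merge 40 and 59: 99
E's leaf is at depth 5, giving a 5-bit codeword.

5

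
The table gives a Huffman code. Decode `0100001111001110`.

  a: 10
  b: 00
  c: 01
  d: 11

cbbddbda

Read left to right; each codeword is recognised as soon as it completes (prefix code):
  01→c | 00→b | 00→b | 11→d | 11→d | 00→b | 11→d | 10→a
Decoded message: cbbddbda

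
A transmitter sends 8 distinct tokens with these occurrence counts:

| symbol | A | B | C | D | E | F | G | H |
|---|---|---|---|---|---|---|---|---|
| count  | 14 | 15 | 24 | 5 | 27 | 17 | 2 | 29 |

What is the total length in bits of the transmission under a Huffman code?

Merge the two smallest weights repeatedly:
merge G(2) and D(5): 7
merge 7 and A(14): 21
merge B(15) and F(17): 32
merge 21 and C(24): 45
merge E(27) and H(29): 56
merge 32 and 45: 77
merge 56 and 77: 133
Each symbol's bit-cost is frequency × depth; summing gives 371 bits (equivalently 7 + 21 + 32 + 45 + 56 + 77 + 133).

371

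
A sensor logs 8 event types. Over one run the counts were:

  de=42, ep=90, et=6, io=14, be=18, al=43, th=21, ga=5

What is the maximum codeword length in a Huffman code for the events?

Merge the two lowest-weight nodes at each step:
ga(5) + et(6) → 11
11 + io(14) → 25
be(18) + th(21) → 39
25 + 39 → 64
de(42) + al(43) → 85
64 + 85 → 149
ep(90) + 149 → 239
Maximum depth reached is 5.

5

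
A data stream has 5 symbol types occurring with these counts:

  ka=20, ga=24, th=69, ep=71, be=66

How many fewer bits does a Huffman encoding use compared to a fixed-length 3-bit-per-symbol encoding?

Fixed-length: 3 bits × 250 symbols = 750 bits.
Huffman merges:
combine ka(20), ga(24) → 44
combine 44, be(66) → 110
combine th(69), ep(71) → 140
combine 110, 140 → 250
Huffman total = 44 + 110 + 140 + 250 = 544 bits.
Saving = 750 − 544 = 206 bits.

206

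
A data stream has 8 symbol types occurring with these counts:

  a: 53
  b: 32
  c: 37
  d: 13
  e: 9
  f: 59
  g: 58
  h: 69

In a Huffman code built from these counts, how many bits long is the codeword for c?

Build the tree from the bottom:
combine e(9), d(13) → 22
combine 22, b(32) → 54
combine c(37), a(53) → 90
combine 54, g(58) → 112
combine f(59), h(69) → 128
combine 90, 112 → 202
combine 128, 202 → 330
c sits 3 levels below the root, so its codeword is 3 bits.

3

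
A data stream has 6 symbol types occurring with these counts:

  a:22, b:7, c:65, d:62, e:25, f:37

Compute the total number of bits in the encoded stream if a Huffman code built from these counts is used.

519

Build the Huffman tree bottom-up:
b(7) + a(22) → 29
e(25) + 29 → 54
f(37) + 54 → 91
d(62) + c(65) → 127
91 + 127 → 218
Total encoded bits = sum of merged weights = 29 + 54 + 91 + 127 + 218 = 519.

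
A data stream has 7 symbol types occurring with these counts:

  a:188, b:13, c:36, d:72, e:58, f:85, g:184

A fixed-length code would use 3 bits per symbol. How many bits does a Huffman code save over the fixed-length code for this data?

323

Fixed-length: 3 bits × 636 symbols = 1908 bits.
Huffman merges:
b(13) + c(36) → 49
49 + e(58) → 107
d(72) + f(85) → 157
107 + 157 → 264
g(184) + a(188) → 372
264 + 372 → 636
Huffman total = 49 + 107 + 157 + 264 + 372 + 636 = 1585 bits.
Saving = 1908 − 1585 = 323 bits.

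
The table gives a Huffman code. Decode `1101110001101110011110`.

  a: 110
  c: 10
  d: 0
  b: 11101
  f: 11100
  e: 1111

afdafed

Read left to right; each codeword is recognised as soon as it completes (prefix code):
  110→a | 11100→f | 0→d | 110→a | 11100→f | 1111→e | 0→d
Decoded message: afdafed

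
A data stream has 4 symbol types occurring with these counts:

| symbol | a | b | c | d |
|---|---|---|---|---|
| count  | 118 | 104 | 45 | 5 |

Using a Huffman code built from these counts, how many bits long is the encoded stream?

Merge the two smallest weights repeatedly:
combine d(5), c(45) → 50
combine 50, b(104) → 154
combine a(118), 154 → 272
The encoded length is the sum of every internal node's weight: 50 + 154 + 272 = 476 bits.

476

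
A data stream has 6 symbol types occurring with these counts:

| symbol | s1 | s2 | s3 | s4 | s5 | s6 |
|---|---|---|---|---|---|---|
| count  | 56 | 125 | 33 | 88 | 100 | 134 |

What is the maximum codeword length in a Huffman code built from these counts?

Merge the two lowest-weight nodes at each step:
s3(33) + s1(56) → 89
s4(88) + 89 → 177
s5(100) + s2(125) → 225
s6(134) + 177 → 311
225 + 311 → 536
The first pair merged (s3, s1) ends up deepest, at depth 4.

4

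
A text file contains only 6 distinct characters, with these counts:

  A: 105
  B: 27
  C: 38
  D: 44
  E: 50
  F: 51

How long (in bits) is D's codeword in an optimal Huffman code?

3

Huffman merges, smallest pair first:
B(27) + C(38) → 65
D(44) + E(50) → 94
F(51) + 65 → 116
94 + A(105) → 199
116 + 199 → 315
D's leaf is at depth 3, giving a 3-bit codeword.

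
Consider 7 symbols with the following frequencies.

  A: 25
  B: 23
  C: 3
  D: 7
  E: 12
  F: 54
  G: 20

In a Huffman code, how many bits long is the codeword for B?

Build the tree from the bottom:
merge C(3) and D(7): 10
merge 10 and E(12): 22
merge G(20) and 22: 42
merge B(23) and A(25): 48
merge 42 and 48: 90
merge F(54) and 90: 144
B sits 3 levels below the root, so its codeword is 3 bits.

3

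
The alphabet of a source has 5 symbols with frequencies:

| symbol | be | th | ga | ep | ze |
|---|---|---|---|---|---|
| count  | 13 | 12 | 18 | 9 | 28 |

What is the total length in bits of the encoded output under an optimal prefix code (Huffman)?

Greedily combine the two least-frequent nodes:
combine ep(9), th(12) → 21
combine be(13), ga(18) → 31
combine 21, ze(28) → 49
combine 31, 49 → 80
The encoded length is the sum of every internal node's weight: 21 + 31 + 49 + 80 = 181 bits.

181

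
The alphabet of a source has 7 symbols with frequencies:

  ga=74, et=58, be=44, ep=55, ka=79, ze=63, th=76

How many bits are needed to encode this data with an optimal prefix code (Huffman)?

Merge the two smallest weights repeatedly:
be(44) + ep(55) → 99
et(58) + ze(63) → 121
ga(74) + th(76) → 150
ka(79) + 99 → 178
121 + 150 → 271
178 + 271 → 449
Total encoded bits = sum of merged weights = 99 + 121 + 150 + 178 + 271 + 449 = 1268.

1268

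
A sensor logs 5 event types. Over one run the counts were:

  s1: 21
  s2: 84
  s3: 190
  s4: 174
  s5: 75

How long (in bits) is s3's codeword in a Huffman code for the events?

1

Build the tree from the bottom:
s1(21) + s5(75) → 96
s2(84) + 96 → 180
s4(174) + 180 → 354
s3(190) + 354 → 544
s3 is a child of the root — depth 1, so its codeword is a single bit.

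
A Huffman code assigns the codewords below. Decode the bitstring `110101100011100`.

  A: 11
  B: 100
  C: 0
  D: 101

Read left to right; each codeword is recognised as soon as it completes (prefix code):
  11→A | 0→C | 101→D | 100→B | 0→C | 11→A | 100→B
Decoded message: ACDBCAB

ACDBCAB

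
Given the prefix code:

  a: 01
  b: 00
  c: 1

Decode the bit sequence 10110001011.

Read left to right; each codeword is recognised as soon as it completes (prefix code):
  1→c | 01→a | 1→c | 00→b | 01→a | 01→a | 1→c
Decoded message: cacbaac

cacbaac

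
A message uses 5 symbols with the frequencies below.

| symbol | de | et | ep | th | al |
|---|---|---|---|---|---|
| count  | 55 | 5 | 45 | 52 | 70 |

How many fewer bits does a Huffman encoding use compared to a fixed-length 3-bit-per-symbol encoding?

Fixed-length: 3 bits × 227 symbols = 681 bits.
Huffman merges:
merge et(5) and ep(45): 50
merge 50 and th(52): 102
merge de(55) and al(70): 125
merge 102 and 125: 227
Huffman total = 50 + 102 + 125 + 227 = 504 bits.
Saving = 681 − 504 = 177 bits.

177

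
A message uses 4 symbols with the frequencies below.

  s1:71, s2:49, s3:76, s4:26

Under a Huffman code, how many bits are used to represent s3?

1

Build the tree from the bottom:
s4(26) + s2(49) → 75
s1(71) + 75 → 146
s3(76) + 146 → 222
s3 is merged only at the final step, so code length = 1.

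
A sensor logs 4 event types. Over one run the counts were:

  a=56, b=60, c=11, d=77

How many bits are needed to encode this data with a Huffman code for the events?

398

Greedily combine the two least-frequent nodes:
c(11) + a(56) → 67
b(60) + 67 → 127
d(77) + 127 → 204
The encoded length is the sum of every internal node's weight: 67 + 127 + 204 = 398 bits.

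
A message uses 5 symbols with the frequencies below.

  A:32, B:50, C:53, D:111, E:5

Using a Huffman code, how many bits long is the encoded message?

515

Greedily combine the two least-frequent nodes:
E(5) + A(32) → 37
37 + B(50) → 87
C(53) + 87 → 140
D(111) + 140 → 251
Each symbol's bit-cost is frequency × depth; summing gives 515 bits (equivalently 37 + 87 + 140 + 251).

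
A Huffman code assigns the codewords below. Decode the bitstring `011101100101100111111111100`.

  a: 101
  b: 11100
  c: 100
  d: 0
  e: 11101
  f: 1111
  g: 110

decacffgd

Read left to right; each codeword is recognised as soon as it completes (prefix code):
  0→d | 11101→e | 100→c | 101→a | 100→c | 1111→f | 1111→f | 110→g | 0→d
Decoded message: decacffgd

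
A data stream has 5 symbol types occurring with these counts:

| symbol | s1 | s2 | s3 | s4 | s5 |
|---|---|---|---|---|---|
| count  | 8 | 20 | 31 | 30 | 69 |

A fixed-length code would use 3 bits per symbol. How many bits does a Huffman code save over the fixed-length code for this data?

141

Fixed-length: 3 bits × 158 symbols = 474 bits.
Huffman merges:
s1(8) + s2(20) → 28
28 + s4(30) → 58
s3(31) + 58 → 89
s5(69) + 89 → 158
Huffman total = 28 + 58 + 89 + 158 = 333 bits.
Saving = 474 − 333 = 141 bits.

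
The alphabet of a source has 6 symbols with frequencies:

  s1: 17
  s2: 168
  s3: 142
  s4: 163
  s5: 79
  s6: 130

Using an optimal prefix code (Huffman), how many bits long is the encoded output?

Merge the two smallest weights repeatedly:
merge s1(17) and s5(79): 96
merge 96 and s6(130): 226
merge s3(142) and s4(163): 305
merge s2(168) and 226: 394
merge 305 and 394: 699
The encoded length is the sum of every internal node's weight: 96 + 226 + 305 + 394 + 699 = 1720 bits.

1720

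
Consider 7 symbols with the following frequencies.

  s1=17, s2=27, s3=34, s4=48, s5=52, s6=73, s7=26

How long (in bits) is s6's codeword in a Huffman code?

Build the tree from the bottom:
s1(17) + s7(26) → 43
s2(27) + s3(34) → 61
43 + s4(48) → 91
s5(52) + 61 → 113
s6(73) + 91 → 164
113 + 164 → 277
s6's leaf is at depth 2, giving a 2-bit codeword.

2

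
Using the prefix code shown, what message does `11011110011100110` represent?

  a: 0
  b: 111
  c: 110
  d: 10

cbdabaac

Read left to right; each codeword is recognised as soon as it completes (prefix code):
  110→c | 111→b | 10→d | 0→a | 111→b | 0→a | 0→a | 110→c
Decoded message: cbdabaac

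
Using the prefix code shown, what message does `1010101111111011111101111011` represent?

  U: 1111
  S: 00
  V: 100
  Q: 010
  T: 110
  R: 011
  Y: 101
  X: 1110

Read left to right; each codeword is recognised as soon as it completes (prefix code):
  101→Y | 010→Q | 1111→U | 1110→X | 1111→U | 110→T | 1111→U | 011→R
Decoded message: YQUXUTUR

YQUXUTUR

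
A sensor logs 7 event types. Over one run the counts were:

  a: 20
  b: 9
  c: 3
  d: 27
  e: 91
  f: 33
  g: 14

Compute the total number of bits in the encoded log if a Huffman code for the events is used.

447

Greedily combine the two least-frequent nodes:
merge c(3) and b(9): 12
merge 12 and g(14): 26
merge a(20) and 26: 46
merge d(27) and f(33): 60
merge 46 and 60: 106
merge e(91) and 106: 197
Total encoded bits = sum of merged weights = 12 + 26 + 46 + 60 + 106 + 197 = 447.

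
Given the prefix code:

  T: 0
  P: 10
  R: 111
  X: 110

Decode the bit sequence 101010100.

Read left to right; each codeword is recognised as soon as it completes (prefix code):
  10→P | 10→P | 10→P | 10→P | 0→T
Decoded message: PPPPT

PPPPT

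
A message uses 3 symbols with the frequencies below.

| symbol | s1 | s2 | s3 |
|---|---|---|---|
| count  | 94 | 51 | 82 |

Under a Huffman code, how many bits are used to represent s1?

1

Huffman merges, smallest pair first:
s2(51) + s3(82) → 133
s1(94) + 133 → 227
s1 is a child of the root — depth 1, so its codeword is a single bit.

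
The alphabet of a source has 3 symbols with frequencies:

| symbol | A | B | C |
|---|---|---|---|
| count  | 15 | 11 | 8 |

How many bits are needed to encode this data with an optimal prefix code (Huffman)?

53

Greedily combine the two least-frequent nodes:
C(8) + B(11) → 19
A(15) + 19 → 34
Each symbol's bit-cost is frequency × depth; summing gives 53 bits (equivalently 19 + 34).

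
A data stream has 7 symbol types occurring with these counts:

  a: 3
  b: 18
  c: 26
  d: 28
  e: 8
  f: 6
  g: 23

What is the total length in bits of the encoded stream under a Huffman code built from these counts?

Build the Huffman tree bottom-up:
a(3) + f(6) → 9
e(8) + 9 → 17
17 + b(18) → 35
g(23) + c(26) → 49
d(28) + 35 → 63
49 + 63 → 112
Each symbol's bit-cost is frequency × depth; summing gives 285 bits (equivalently 9 + 17 + 35 + 49 + 63 + 112).

285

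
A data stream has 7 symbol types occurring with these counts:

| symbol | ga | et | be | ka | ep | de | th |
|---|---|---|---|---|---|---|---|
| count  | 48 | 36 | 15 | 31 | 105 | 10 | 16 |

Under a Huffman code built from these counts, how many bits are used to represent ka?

3

Huffman merges, smallest pair first:
merge de(10) and be(15): 25
merge th(16) and 25: 41
merge ka(31) and et(36): 67
merge 41 and ga(48): 89
merge 67 and 89: 156
merge ep(105) and 156: 261
ka sits 3 levels below the root, so its codeword is 3 bits.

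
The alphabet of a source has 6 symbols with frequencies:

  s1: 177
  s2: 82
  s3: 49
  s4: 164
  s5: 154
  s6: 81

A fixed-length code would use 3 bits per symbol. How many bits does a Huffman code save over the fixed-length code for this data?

Fixed-length: 3 bits × 707 symbols = 2121 bits.
Huffman merges:
combine s3(49), s6(81) → 130
combine s2(82), 130 → 212
combine s5(154), s4(164) → 318
combine s1(177), 212 → 389
combine 318, 389 → 707
Huffman total = 130 + 212 + 318 + 389 + 707 = 1756 bits.
Saving = 2121 − 1756 = 365 bits.

365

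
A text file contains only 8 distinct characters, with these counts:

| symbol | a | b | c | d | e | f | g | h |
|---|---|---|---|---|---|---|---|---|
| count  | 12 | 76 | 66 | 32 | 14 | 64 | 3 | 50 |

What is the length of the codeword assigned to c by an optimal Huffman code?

2

Repeatedly merge the two smallest:
combine g(3), a(12) → 15
combine e(14), 15 → 29
combine 29, d(32) → 61
combine h(50), 61 → 111
combine f(64), c(66) → 130
combine b(76), 111 → 187
combine 130, 187 → 317
c's leaf is at depth 2, giving a 2-bit codeword.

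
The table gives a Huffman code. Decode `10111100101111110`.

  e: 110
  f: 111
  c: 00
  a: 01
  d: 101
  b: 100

Read left to right; each codeword is recognised as soon as it completes (prefix code):
  101→d | 111→f | 00→c | 101→d | 111→f | 110→e
Decoded message: dfcdfe

dfcdfe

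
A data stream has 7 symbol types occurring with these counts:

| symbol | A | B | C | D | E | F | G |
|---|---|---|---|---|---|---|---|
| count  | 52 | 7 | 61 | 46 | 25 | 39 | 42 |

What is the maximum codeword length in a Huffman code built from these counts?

4

Merge the two lowest-weight nodes at each step:
combine B(7), E(25) → 32
combine 32, F(39) → 71
combine G(42), D(46) → 88
combine A(52), C(61) → 113
combine 71, 88 → 159
combine 113, 159 → 272
The first pair merged (B, E) ends up deepest, at depth 4.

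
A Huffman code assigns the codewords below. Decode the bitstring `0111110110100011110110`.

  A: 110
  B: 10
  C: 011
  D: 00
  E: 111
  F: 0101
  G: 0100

Read left to right; each codeword is recognised as soon as it completes (prefix code):
  011→C | 111→E | 011→C | 0100→G | 011→C | 110→A | 110→A
Decoded message: CECGCAA

CECGCAA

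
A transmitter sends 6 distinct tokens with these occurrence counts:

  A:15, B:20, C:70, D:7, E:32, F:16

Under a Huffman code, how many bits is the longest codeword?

Merge the two lowest-weight nodes at each step:
combine D(7), A(15) → 22
combine F(16), B(20) → 36
combine 22, E(32) → 54
combine 36, 54 → 90
combine C(70), 90 → 160
Maximum depth reached is 4.

4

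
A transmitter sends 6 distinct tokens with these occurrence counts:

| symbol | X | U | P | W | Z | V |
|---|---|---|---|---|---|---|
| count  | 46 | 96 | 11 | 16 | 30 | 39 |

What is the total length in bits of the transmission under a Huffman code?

Build the Huffman tree bottom-up:
combine P(11), W(16) → 27
combine 27, Z(30) → 57
combine V(39), X(46) → 85
combine 57, 85 → 142
combine U(96), 142 → 238
The encoded length is the sum of every internal node's weight: 27 + 57 + 85 + 142 + 238 = 549 bits.

549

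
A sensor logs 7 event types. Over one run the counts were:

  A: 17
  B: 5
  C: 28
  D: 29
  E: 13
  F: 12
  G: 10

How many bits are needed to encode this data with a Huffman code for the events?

300

Build the Huffman tree bottom-up:
B(5) + G(10) → 15
F(12) + E(13) → 25
15 + A(17) → 32
25 + C(28) → 53
D(29) + 32 → 61
53 + 61 → 114
Total encoded bits = sum of merged weights = 15 + 25 + 32 + 53 + 61 + 114 = 300.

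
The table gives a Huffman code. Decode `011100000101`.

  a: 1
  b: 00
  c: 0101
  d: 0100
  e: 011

eabbc

Read left to right; each codeword is recognised as soon as it completes (prefix code):
  011→e | 1→a | 00→b | 00→b | 0101→c
Decoded message: eabbc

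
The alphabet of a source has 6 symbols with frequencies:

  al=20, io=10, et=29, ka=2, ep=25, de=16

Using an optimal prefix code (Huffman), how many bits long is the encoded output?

Merge the two smallest weights repeatedly:
merge ka(2) and io(10): 12
merge 12 and de(16): 28
merge al(20) and ep(25): 45
merge 28 and et(29): 57
merge 45 and 57: 102
Total encoded bits = sum of merged weights = 12 + 28 + 45 + 57 + 102 = 244.

244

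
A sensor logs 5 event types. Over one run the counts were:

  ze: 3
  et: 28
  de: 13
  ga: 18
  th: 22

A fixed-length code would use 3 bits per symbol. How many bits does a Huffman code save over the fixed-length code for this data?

68

Fixed-length: 3 bits × 84 symbols = 252 bits.
Huffman merges:
combine ze(3), de(13) → 16
combine 16, ga(18) → 34
combine th(22), et(28) → 50
combine 34, 50 → 84
Huffman total = 16 + 34 + 50 + 84 = 184 bits.
Saving = 252 − 184 = 68 bits.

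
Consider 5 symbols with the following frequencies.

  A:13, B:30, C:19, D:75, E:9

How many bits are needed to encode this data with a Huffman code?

280

Build the Huffman tree bottom-up:
merge E(9) and A(13): 22
merge C(19) and 22: 41
merge B(30) and 41: 71
merge 71 and D(75): 146
The encoded length is the sum of every internal node's weight: 22 + 41 + 71 + 146 = 280 bits.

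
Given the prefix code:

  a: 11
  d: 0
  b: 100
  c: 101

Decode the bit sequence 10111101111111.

cacaaa

Read left to right; each codeword is recognised as soon as it completes (prefix code):
  101→c | 11→a | 101→c | 11→a | 11→a | 11→a
Decoded message: cacaaa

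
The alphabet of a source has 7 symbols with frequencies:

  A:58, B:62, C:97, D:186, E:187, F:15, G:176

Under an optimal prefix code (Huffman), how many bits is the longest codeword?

Merge the two lowest-weight nodes at each step:
F(15) + A(58) → 73
B(62) + 73 → 135
C(97) + 135 → 232
G(176) + D(186) → 362
E(187) + 232 → 419
362 + 419 → 781
The first pair merged (F, A) ends up deepest, at depth 5.

5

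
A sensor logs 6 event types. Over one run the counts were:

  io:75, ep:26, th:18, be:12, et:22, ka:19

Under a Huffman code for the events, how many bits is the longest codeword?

Merge the two lowest-weight nodes at each step:
merge be(12) and th(18): 30
merge ka(19) and et(22): 41
merge ep(26) and 30: 56
merge 41 and 56: 97
merge io(75) and 97: 172
The first pair merged (be, th) ends up deepest, at depth 4.

4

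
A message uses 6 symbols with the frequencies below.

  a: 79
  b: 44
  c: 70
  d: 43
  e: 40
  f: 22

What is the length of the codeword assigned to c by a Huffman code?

Repeatedly merge the two smallest:
combine f(22), e(40) → 62
combine d(43), b(44) → 87
combine 62, c(70) → 132
combine a(79), 87 → 166
combine 132, 166 → 298
The subtree containing c is merged 2 times, so code length = 2.

2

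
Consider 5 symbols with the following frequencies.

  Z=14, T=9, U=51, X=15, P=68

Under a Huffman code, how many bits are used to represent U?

2

Huffman merges, smallest pair first:
T(9) + Z(14) → 23
X(15) + 23 → 38
38 + U(51) → 89
P(68) + 89 → 157
U's leaf is at depth 2, giving a 2-bit codeword.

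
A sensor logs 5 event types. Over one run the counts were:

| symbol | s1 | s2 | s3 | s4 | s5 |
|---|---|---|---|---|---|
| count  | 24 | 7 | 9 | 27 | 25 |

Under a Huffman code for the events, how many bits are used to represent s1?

Huffman merges, smallest pair first:
combine s2(7), s3(9) → 16
combine 16, s1(24) → 40
combine s5(25), s4(27) → 52
combine 40, 52 → 92
s1 sits 2 levels below the root, so its codeword is 2 bits.

2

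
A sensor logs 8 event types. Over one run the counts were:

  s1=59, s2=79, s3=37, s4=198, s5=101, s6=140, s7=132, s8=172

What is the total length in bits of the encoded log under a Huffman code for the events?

Greedily combine the two least-frequent nodes:
combine s3(37), s1(59) → 96
combine s2(79), 96 → 175
combine s5(101), s7(132) → 233
combine s6(140), s8(172) → 312
combine 175, s4(198) → 373
combine 233, 312 → 545
combine 373, 545 → 918
The encoded length is the sum of every internal node's weight: 96 + 175 + 233 + 312 + 373 + 545 + 918 = 2652 bits.

2652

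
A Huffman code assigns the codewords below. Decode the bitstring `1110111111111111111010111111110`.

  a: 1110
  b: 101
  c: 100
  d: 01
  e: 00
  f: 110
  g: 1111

agggabga

Read left to right; each codeword is recognised as soon as it completes (prefix code):
  1110→a | 1111→g | 1111→g | 1111→g | 1110→a | 101→b | 1111→g | 1110→a
Decoded message: agggabga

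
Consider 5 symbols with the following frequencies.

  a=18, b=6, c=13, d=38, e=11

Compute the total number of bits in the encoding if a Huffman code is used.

181

Greedily combine the two least-frequent nodes:
b(6) + e(11) → 17
c(13) + 17 → 30
a(18) + 30 → 48
d(38) + 48 → 86
Total encoded bits = sum of merged weights = 17 + 30 + 48 + 86 = 181.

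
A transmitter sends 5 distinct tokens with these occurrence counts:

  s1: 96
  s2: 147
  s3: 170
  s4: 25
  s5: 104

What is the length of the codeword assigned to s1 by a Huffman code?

Huffman merges, smallest pair first:
combine s4(25), s1(96) → 121
combine s5(104), 121 → 225
combine s2(147), s3(170) → 317
combine 225, 317 → 542
s1 sits 3 levels below the root, so its codeword is 3 bits.

3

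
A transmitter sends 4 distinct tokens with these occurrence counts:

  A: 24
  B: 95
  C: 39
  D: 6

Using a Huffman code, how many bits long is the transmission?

263

Greedily combine the two least-frequent nodes:
combine D(6), A(24) → 30
combine 30, C(39) → 69
combine 69, B(95) → 164
Total encoded bits = sum of merged weights = 30 + 69 + 164 = 263.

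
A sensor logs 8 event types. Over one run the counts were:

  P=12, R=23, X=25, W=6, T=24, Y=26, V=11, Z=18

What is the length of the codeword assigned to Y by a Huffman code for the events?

2

Build the tree from the bottom:
merge W(6) and V(11): 17
merge P(12) and 17: 29
merge Z(18) and R(23): 41
merge T(24) and X(25): 49
merge Y(26) and 29: 55
merge 41 and 49: 90
merge 55 and 90: 145
Y sits 2 levels below the root, so its codeword is 2 bits.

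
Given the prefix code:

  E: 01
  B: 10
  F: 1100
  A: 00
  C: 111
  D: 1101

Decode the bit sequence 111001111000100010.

CACBABAB

Read left to right; each codeword is recognised as soon as it completes (prefix code):
  111→C | 00→A | 111→C | 10→B | 00→A | 10→B | 00→A | 10→B
Decoded message: CACBABAB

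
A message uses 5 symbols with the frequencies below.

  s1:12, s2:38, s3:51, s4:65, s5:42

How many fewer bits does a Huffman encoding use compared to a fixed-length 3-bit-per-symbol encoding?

Fixed-length: 3 bits × 208 symbols = 624 bits.
Huffman merges:
s1(12) + s2(38) → 50
s5(42) + 50 → 92
s3(51) + s4(65) → 116
92 + 116 → 208
Huffman total = 50 + 92 + 116 + 208 = 466 bits.
Saving = 624 − 466 = 158 bits.

158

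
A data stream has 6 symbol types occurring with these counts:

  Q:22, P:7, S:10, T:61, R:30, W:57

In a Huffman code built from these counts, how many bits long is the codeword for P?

4

Repeatedly merge the two smallest:
P(7) + S(10) → 17
17 + Q(22) → 39
R(30) + 39 → 69
W(57) + T(61) → 118
69 + 118 → 187
The subtree containing P is merged 4 times, so code length = 4.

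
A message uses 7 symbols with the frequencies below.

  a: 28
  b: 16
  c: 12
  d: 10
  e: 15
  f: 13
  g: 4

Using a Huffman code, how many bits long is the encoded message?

Merge the two smallest weights repeatedly:
merge g(4) and d(10): 14
merge c(12) and f(13): 25
merge 14 and e(15): 29
merge b(16) and 25: 41
merge a(28) and 29: 57
merge 41 and 57: 98
Each symbol's bit-cost is frequency × depth; summing gives 264 bits (equivalently 14 + 25 + 29 + 41 + 57 + 98).

264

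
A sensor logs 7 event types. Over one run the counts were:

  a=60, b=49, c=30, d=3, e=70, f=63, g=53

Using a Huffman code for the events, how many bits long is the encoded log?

Merge the two smallest weights repeatedly:
combine d(3), c(30) → 33
combine 33, b(49) → 82
combine g(53), a(60) → 113
combine f(63), e(70) → 133
combine 82, 113 → 195
combine 133, 195 → 328
The encoded length is the sum of every internal node's weight: 33 + 82 + 113 + 133 + 195 + 328 = 884 bits.

884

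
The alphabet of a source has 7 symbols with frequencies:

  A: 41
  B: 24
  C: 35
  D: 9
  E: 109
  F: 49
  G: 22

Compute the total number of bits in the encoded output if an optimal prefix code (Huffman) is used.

Greedily combine the two least-frequent nodes:
D(9) + G(22) → 31
B(24) + 31 → 55
C(35) + A(41) → 76
F(49) + 55 → 104
76 + 104 → 180
E(109) + 180 → 289
The encoded length is the sum of every internal node's weight: 31 + 55 + 76 + 104 + 180 + 289 = 735 bits.

735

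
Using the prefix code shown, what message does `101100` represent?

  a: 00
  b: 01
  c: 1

Read left to right; each codeword is recognised as soon as it completes (prefix code):
  1→c | 01→b | 1→c | 00→a
Decoded message: cbca

cbca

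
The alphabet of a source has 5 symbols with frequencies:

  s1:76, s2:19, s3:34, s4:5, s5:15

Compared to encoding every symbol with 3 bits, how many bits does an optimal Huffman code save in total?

166

Fixed-length: 3 bits × 149 symbols = 447 bits.
Huffman merges:
merge s4(5) and s5(15): 20
merge s2(19) and 20: 39
merge s3(34) and 39: 73
merge 73 and s1(76): 149
Huffman total = 20 + 39 + 73 + 149 = 281 bits.
Saving = 447 − 281 = 166 bits.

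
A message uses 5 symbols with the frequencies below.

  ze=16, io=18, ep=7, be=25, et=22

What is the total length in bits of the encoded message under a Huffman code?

Merge the two smallest weights repeatedly:
merge ep(7) and ze(16): 23
merge io(18) and et(22): 40
merge 23 and be(25): 48
merge 40 and 48: 88
Total encoded bits = sum of merged weights = 23 + 40 + 48 + 88 = 199.

199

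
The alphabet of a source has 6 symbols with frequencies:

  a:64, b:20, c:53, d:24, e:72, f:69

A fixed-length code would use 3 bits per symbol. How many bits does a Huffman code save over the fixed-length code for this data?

Fixed-length: 3 bits × 302 symbols = 906 bits.
Huffman merges:
b(20) + d(24) → 44
44 + c(53) → 97
a(64) + f(69) → 133
e(72) + 97 → 169
133 + 169 → 302
Huffman total = 44 + 97 + 133 + 169 + 302 = 745 bits.
Saving = 906 − 745 = 161 bits.

161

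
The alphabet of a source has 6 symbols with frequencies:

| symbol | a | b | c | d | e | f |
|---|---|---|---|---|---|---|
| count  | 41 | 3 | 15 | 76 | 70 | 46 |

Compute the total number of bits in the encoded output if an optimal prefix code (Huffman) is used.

Build the Huffman tree bottom-up:
merge b(3) and c(15): 18
merge 18 and a(41): 59
merge f(46) and 59: 105
merge e(70) and d(76): 146
merge 105 and 146: 251
Total encoded bits = sum of merged weights = 18 + 59 + 105 + 146 + 251 = 579.

579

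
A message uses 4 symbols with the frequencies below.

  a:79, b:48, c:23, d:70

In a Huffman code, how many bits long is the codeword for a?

1

Repeatedly merge the two smallest:
c(23) + b(48) → 71
d(70) + 71 → 141
a(79) + 141 → 220
a sits one level below the root: a 1-bit codeword.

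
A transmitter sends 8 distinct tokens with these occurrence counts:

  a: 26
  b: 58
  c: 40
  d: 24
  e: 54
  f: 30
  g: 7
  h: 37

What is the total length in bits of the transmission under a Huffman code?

801

Build the Huffman tree bottom-up:
combine g(7), d(24) → 31
combine a(26), f(30) → 56
combine 31, h(37) → 68
combine c(40), e(54) → 94
combine 56, b(58) → 114
combine 68, 94 → 162
combine 114, 162 → 276
The encoded length is the sum of every internal node's weight: 31 + 56 + 68 + 94 + 114 + 162 + 276 = 801 bits.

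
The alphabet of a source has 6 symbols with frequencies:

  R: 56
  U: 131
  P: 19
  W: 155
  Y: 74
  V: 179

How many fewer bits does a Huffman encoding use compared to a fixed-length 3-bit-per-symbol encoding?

390

Fixed-length: 3 bits × 614 symbols = 1842 bits.
Huffman merges:
merge P(19) and R(56): 75
merge Y(74) and 75: 149
merge U(131) and 149: 280
merge W(155) and V(179): 334
merge 280 and 334: 614
Huffman total = 75 + 149 + 280 + 334 + 614 = 1452 bits.
Saving = 1842 − 1452 = 390 bits.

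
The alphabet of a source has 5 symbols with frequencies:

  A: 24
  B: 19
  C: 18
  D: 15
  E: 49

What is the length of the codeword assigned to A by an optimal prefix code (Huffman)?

3

Huffman merges, smallest pair first:
D(15) + C(18) → 33
B(19) + A(24) → 43
33 + 43 → 76
E(49) + 76 → 125
A sits 3 levels below the root, so its codeword is 3 bits.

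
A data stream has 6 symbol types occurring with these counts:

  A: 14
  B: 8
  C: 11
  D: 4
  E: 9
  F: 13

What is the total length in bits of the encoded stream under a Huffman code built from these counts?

150

Merge the two smallest weights repeatedly:
merge D(4) and B(8): 12
merge E(9) and C(11): 20
merge 12 and F(13): 25
merge A(14) and 20: 34
merge 25 and 34: 59
Each symbol's bit-cost is frequency × depth; summing gives 150 bits (equivalently 12 + 20 + 25 + 34 + 59).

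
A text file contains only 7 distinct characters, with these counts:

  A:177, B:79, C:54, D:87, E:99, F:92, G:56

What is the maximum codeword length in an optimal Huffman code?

Merge the two lowest-weight nodes at each step:
merge C(54) and G(56): 110
merge B(79) and D(87): 166
merge F(92) and E(99): 191
merge 110 and 166: 276
merge A(177) and 191: 368
merge 276 and 368: 644
Maximum depth reached is 3.

3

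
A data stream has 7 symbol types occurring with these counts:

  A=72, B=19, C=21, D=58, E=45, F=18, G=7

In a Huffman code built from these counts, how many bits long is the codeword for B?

Huffman merges, smallest pair first:
combine G(7), F(18) → 25
combine B(19), C(21) → 40
combine 25, 40 → 65
combine E(45), D(58) → 103
combine 65, A(72) → 137
combine 103, 137 → 240
The subtree containing B is merged 4 times, so code length = 4.

4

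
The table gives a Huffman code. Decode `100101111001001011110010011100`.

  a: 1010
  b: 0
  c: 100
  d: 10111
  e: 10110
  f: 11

Read left to right; each codeword is recognised as soon as it completes (prefix code):
  100→c | 10111→d | 100→c | 100→c | 10111→d | 100→c | 100→c | 11→f | 100→c
Decoded message: cdccdccfc

cdccdccfc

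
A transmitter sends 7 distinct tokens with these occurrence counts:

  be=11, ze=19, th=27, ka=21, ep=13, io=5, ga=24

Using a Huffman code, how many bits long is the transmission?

Build the Huffman tree bottom-up:
io(5) + be(11) → 16
ep(13) + 16 → 29
ze(19) + ka(21) → 40
ga(24) + th(27) → 51
29 + 40 → 69
51 + 69 → 120
Each symbol's bit-cost is frequency × depth; summing gives 325 bits (equivalently 16 + 29 + 40 + 51 + 69 + 120).

325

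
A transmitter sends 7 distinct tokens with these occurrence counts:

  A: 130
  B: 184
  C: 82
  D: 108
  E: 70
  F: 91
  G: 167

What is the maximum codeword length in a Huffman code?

Merge the two lowest-weight nodes at each step:
merge E(70) and C(82): 152
merge F(91) and D(108): 199
merge A(130) and 152: 282
merge G(167) and B(184): 351
merge 199 and 282: 481
merge 351 and 481: 832
Maximum depth reached is 4.

4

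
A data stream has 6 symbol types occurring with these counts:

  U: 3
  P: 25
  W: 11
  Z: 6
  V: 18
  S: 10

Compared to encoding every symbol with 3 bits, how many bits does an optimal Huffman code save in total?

Fixed-length: 3 bits × 73 symbols = 219 bits.
Huffman merges:
merge U(3) and Z(6): 9
merge 9 and S(10): 19
merge W(11) and V(18): 29
merge 19 and P(25): 44
merge 29 and 44: 73
Huffman total = 9 + 19 + 29 + 44 + 73 = 174 bits.
Saving = 219 − 174 = 45 bits.

45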